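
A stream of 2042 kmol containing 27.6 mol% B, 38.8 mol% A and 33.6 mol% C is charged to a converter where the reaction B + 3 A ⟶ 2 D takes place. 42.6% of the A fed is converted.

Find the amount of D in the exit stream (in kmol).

225 kmol

A reacted = 0.426 × 792.3 = 337.5 kmol; ν_A = −3, so ξ = 337.5/3 = 112.5 kmol.
Outlet amounts (n = n₀ + ν ξ):
  B: 563.6 − 1(112.5) = 451.1
  A: 792.3 − 3(112.5) = 454.8
  D: 0 + 2(112.5) = 225
  C: 686.1 (inert)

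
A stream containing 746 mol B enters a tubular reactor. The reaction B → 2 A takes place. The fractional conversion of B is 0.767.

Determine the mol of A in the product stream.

1140 mol

B reacted = 0.767 × 746 = 572.2 mol; ν_B = −1, so ξ = 572.2/1 = 572.2 mol.
Outlet amounts (n = n₀ + ν ξ):
  B: 746 − 1(572.2) = 173.8
  A: 0 + 2(572.2) = 1144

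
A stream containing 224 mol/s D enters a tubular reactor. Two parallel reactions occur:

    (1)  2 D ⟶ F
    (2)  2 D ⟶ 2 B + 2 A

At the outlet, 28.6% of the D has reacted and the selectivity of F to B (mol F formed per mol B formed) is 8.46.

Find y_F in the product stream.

Conversion of D: D consumed = 0.286 × 224 = 64.06 mol/s = 2ξ₁ + 2ξ₂.
Selectivity: 1ξ₁ / (2ξ₂) = 8.46 → ξ₁ = 16.92 ξ₂.
Substitute: (2·16.92 + 2) ξ₂ = 64.06 → ξ₂ = 1.787 mol/s, ξ₁ = 30.24 mol/s.
Outlet amounts (n = n₀ + Σ ν·ξ):
  D: 224 − 2(30.24) − 2(1.787) = 159.9
  F: 0 + 1(30.24) = 30.24
  B: 0 + 2(1.787) = 3.575
  A: 0 + 2(1.787) = 3.575
Total out = 197.3 mol/s; y_F = 30.24 / 197.3 = 0.1533.

0.153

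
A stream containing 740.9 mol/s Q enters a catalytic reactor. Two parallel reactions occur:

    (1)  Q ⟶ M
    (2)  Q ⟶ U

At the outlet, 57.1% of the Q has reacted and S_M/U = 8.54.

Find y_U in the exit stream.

0.0599

Conversion of Q: Q consumed = 0.571 × 740.9 = 423.1 mol/s = 1ξ₁ + 1ξ₂.
Selectivity: 1ξ₁ / (1ξ₂) = 8.54 → ξ₁ = 8.54 ξ₂.
Substitute: (1·8.54 + 1) ξ₂ = 423.1 → ξ₂ = 44.35 mol/s, ξ₁ = 378.7 mol/s.
Outlet amounts (n = n₀ + Σ ν·ξ):
  Q: 740.9 − 1(378.7) − 1(44.35) = 317.8
  M: 0 + 1(378.7) = 378.7
  U: 0 + 1(44.35) = 44.35
Total out = 740.9 mol/s; y_U = 44.35 / 740.9 = 0.05985.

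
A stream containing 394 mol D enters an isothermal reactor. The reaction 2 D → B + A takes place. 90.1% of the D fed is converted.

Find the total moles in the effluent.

D reacted = 0.901 × 394 = 355 mol; ν_D = −2, so ξ = 355/2 = 177.5 mol.
Outlet amounts (n = n₀ + ν ξ):
  D: 394 − 2(177.5) = 39.01
  B: 0 + 1(177.5) = 177.5
  A: 0 + 1(177.5) = 177.5
Total out = 39.01 + 177.5 + 177.5 = 394 mol.

394 mol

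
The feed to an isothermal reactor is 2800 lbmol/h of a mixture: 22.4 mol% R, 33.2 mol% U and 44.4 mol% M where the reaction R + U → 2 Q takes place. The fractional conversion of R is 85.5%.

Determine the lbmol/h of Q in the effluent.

R reacted = 0.855 × 627.2 = 536.3 lbmol/h; ν_R = −1, so ξ = 536.3/1 = 536.3 lbmol/h.
Outlet amounts (n = n₀ + ν ξ):
  R: 627.2 − 1(536.3) = 90.94
  U: 929.6 − 1(536.3) = 393.3
  Q: 0 + 2(536.3) = 1073
  M: 1243 (inert)

1070 lbmol/h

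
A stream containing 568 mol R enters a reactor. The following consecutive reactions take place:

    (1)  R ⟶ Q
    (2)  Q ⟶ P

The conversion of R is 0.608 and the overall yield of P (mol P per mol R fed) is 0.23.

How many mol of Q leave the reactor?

215 mol

Conversion of R: R consumed = 1ξ₁ = 0.608 × 568 → ξ₁ = 345.3 mol.
Yield of P: 1ξ₂ / 568 = 0.23 → ξ₂ = 130.6 mol.
Outlet amounts (n = n₀ + Σ ν·ξ):
  R: 568 − 1(345.3) = 222.7
  Q: 0 + 1(345.3) − 1(130.6) = 214.7
  P: 0 + 1(130.6) = 130.6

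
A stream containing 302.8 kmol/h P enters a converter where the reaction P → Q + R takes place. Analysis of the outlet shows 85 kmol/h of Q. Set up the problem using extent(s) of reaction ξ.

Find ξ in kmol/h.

ξ = 85 kmol/h

For Q: n = n₀ + 1ξ → 85 = 0 + 1ξ, giving ξ = 85 kmol/h.
Outlet amounts (n = n₀ + ν ξ):
  P: 302.8 − 1(85) = 217.8
  Q: 0 + 1(85) = 85
  R: 0 + 1(85) = 85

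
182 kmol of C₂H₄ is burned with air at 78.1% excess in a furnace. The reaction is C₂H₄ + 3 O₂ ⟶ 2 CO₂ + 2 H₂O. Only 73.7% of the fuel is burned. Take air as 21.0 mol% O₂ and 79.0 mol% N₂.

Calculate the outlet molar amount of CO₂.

268 kmol

Stoichiometric O₂ = 3 × 182 = 546 kmol; O₂ fed = 546 × 1.781 = 972.4 kmol.
N₂ fed = 972.4 × 79/21 = 3658 kmol.
Fuel reacted = 0.737 × 182 → ξ = 134.1 kmol.
Outlet (n = n₀ + ν ξ):
  C₂H₄: 182 − 1(134.1) = 47.87
  O₂: 972.4 − 3(134.1) = 570
  N₂: 3658 (inert)
  CO₂: 0 + 2(134.1) = 268.3
  H₂O: 0 + 2(134.1) = 268.3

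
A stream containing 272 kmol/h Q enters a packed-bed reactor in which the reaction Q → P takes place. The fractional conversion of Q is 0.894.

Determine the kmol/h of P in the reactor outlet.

Q reacted = 0.894 × 272 = 243.2 kmol/h; ν_Q = −1, so ξ = 243.2/1 = 243.2 kmol/h.
Outlet amounts (n = n₀ + ν ξ):
  Q: 272 − 1(243.2) = 28.83
  P: 0 + 1(243.2) = 243.2

243 kmol/h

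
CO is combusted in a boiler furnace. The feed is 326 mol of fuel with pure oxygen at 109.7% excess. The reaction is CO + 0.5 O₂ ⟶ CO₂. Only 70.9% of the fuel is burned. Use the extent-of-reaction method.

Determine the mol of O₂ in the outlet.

226 mol

Stoichiometric O₂ = 0.5 × 326 = 163 mol; O₂ fed = 163 × 2.097 = 341.8 mol.
Fuel reacted = 0.709 × 326 → ξ = 231.1 mol.
Outlet (n = n₀ + ν ξ):
  CO: 326 − 1(231.1) = 94.87
  O₂: 341.8 − 0.5(231.1) = 226.2
  CO₂: 0 + 1(231.1) = 231.1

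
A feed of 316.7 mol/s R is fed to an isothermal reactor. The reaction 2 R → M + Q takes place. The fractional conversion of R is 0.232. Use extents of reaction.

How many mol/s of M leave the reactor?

R reacted = 0.232 × 316.7 = 73.47 mol/s; ν_R = −2, so ξ = 73.47/2 = 36.74 mol/s.
Outlet amounts (n = n₀ + ν ξ):
  R: 316.7 − 2(36.74) = 243.2
  M: 0 + 1(36.74) = 36.74
  Q: 0 + 1(36.74) = 36.74

36.7 mol/s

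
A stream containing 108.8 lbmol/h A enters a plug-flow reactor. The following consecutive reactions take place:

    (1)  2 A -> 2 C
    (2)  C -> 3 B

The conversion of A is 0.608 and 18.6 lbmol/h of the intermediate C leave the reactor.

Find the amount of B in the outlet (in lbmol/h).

Conversion of A: A consumed = 2ξ₁ = 0.608 × 108.8 → ξ₁ = 33.08 lbmol/h.
C balance: n_C = 0 + 2ξ₁ − 1ξ₂ = 18.6 → ξ₂ = (2·33.08 − 18.6)/1 = 47.55 lbmol/h.
Outlet amounts (n = n₀ + Σ ν·ξ):
  A: 108.8 − 2(33.08) = 42.65
  C: 0 + 2(33.08) − 1(47.55) = 18.6
  B: 0 + 3(47.55) = 142.7

143 lbmol/h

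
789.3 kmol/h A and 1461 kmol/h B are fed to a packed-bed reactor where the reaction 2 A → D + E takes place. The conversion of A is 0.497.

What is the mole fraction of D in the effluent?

A reacted = 0.497 × 789.3 = 392.3 kmol/h; ν_A = −2, so ξ = 392.3/2 = 196.1 kmol/h.
Outlet amounts (n = n₀ + ν ξ):
  A: 789.3 − 2(196.1) = 397
  D: 0 + 1(196.1) = 196.1
  E: 0 + 1(196.1) = 196.1
  B: 1461 (inert)
Total out = 2250 kmol/h; y_D = 196.1 / 2250 = 0.08716.

0.0872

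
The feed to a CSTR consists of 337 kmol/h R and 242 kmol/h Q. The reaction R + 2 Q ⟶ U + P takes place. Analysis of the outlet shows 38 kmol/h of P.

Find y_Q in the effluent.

For P: n = n₀ + 1ξ → 38 = 0 + 1ξ, giving ξ = 38 kmol/h.
Outlet amounts (n = n₀ + ν ξ):
  R: 337 − 1(38) = 299
  Q: 242 − 2(38) = 166
  U: 0 + 1(38) = 38
  P: 0 + 1(38) = 38
Total out = 541 kmol/h; y_Q = 166 / 541 = 0.3068.

0.307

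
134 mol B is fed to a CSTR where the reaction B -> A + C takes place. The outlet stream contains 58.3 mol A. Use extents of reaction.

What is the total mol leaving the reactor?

For A: n = n₀ + 1ξ → 58.3 = 0 + 1ξ, giving ξ = 58.3 mol.
Outlet amounts (n = n₀ + ν ξ):
  B: 134 − 1(58.3) = 75.7
  A: 0 + 1(58.3) = 58.3
  C: 0 + 1(58.3) = 58.3
Total out = 75.7 + 58.3 + 58.3 = 192.3 mol.

192 mol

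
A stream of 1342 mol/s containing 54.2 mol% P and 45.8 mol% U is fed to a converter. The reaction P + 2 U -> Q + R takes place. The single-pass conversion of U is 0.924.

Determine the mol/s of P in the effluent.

443 mol/s

U reacted = 0.924 × 614.6 = 567.9 mol/s; ν_U = −2, so ξ = 567.9/2 = 284 mol/s.
Outlet amounts (n = n₀ + ν ξ):
  P: 727.4 − 1(284) = 443.4
  U: 614.6 − 2(284) = 46.71
  Q: 0 + 1(284) = 284
  R: 0 + 1(284) = 284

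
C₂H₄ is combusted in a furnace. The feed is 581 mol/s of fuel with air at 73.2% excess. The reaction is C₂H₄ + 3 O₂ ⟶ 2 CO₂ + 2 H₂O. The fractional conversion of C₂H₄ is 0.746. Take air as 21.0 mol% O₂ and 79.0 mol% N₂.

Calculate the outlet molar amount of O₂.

Stoichiometric O₂ = 3 × 581 = 1743 mol/s; O₂ fed = 1743 × 1.732 = 3019 mol/s.
N₂ fed = 3019 × 79/21 = 11360 mol/s.
Fuel reacted = 0.746 × 581 → ξ = 433.4 mol/s.
Outlet (n = n₀ + ν ξ):
  C₂H₄: 581 − 1(433.4) = 147.6
  O₂: 3019 − 3(433.4) = 1719
  N₂: 11360 (inert)
  CO₂: 0 + 2(433.4) = 866.9
  H₂O: 0 + 2(433.4) = 866.9

1720 mol/s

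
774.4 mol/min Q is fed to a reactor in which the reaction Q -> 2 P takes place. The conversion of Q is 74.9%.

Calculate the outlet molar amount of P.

Q reacted = 0.749 × 774.4 = 580 mol/min; ν_Q = −1, so ξ = 580/1 = 580 mol/min.
Outlet amounts (n = n₀ + ν ξ):
  Q: 774.4 − 1(580) = 194.4
  P: 0 + 2(580) = 1160

1160 mol/min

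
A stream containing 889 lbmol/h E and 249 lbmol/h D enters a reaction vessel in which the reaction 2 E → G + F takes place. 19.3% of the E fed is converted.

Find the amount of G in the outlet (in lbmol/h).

E reacted = 0.193 × 889 = 171.6 lbmol/h; ν_E = −2, so ξ = 171.6/2 = 85.79 lbmol/h.
Outlet amounts (n = n₀ + ν ξ):
  E: 889 − 2(85.79) = 717.4
  G: 0 + 1(85.79) = 85.79
  F: 0 + 1(85.79) = 85.79
  D: 249 (inert)

85.8 lbmol/h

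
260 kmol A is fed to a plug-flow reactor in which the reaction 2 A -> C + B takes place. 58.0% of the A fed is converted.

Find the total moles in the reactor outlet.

A reacted = 0.58 × 260 = 150.8 kmol; ν_A = −2, so ξ = 150.8/2 = 75.4 kmol.
Outlet amounts (n = n₀ + ν ξ):
  A: 260 − 2(75.4) = 109.2
  C: 0 + 1(75.4) = 75.4
  B: 0 + 1(75.4) = 75.4
Total out = 109.2 + 75.4 + 75.4 = 260 kmol.

260 kmol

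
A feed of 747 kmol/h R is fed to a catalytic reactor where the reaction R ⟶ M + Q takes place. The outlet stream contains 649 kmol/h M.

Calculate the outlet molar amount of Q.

649 kmol/h

For M: n = n₀ + 1ξ → 649 = 0 + 1ξ, giving ξ = 649 kmol/h.
Outlet amounts (n = n₀ + ν ξ):
  R: 747 − 1(649) = 98
  M: 0 + 1(649) = 649
  Q: 0 + 1(649) = 649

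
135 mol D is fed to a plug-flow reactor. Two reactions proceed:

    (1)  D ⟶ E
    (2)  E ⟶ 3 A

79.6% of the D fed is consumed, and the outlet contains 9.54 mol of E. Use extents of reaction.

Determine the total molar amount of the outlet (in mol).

331 mol

Conversion of D: D consumed = 1ξ₁ = 0.796 × 135 → ξ₁ = 107.5 mol.
E balance: n_E = 0 + 1ξ₁ − 1ξ₂ = 9.54 → ξ₂ = (1·107.5 − 9.54)/1 = 97.92 mol.
Outlet amounts (n = n₀ + Σ ν·ξ):
  D: 135 − 1(107.5) = 27.54
  E: 0 + 1(107.5) − 1(97.92) = 9.54
  A: 0 + 3(97.92) = 293.8
Total out = 27.54 + 9.54 + 293.8 = 330.8 mol.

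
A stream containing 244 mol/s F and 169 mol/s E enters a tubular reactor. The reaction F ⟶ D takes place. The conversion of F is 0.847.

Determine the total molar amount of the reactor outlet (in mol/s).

F reacted = 0.847 × 244 = 206.7 mol/s; ν_F = −1, so ξ = 206.7/1 = 206.7 mol/s.
Outlet amounts (n = n₀ + ν ξ):
  F: 244 − 1(206.7) = 37.33
  D: 0 + 1(206.7) = 206.7
  E: 169 (inert)
Total out = 37.33 + 206.7 + 169 = 413 mol/s.

413 mol/s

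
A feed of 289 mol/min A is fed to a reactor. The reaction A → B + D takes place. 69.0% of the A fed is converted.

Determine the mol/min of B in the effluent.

199 mol/min

A reacted = 0.69 × 289 = 199.4 mol/min; ν_A = −1, so ξ = 199.4/1 = 199.4 mol/min.
Outlet amounts (n = n₀ + ν ξ):
  A: 289 − 1(199.4) = 89.59
  B: 0 + 1(199.4) = 199.4
  D: 0 + 1(199.4) = 199.4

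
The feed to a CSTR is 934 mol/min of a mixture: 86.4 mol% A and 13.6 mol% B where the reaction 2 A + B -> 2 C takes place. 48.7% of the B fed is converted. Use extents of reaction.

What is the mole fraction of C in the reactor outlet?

0.142

B reacted = 0.487 × 127 = 61.86 mol/min; ν_B = −1, so ξ = 61.86/1 = 61.86 mol/min.
Outlet amounts (n = n₀ + ν ξ):
  A: 807 − 2(61.86) = 683.3
  B: 127 − 1(61.86) = 65.16
  C: 0 + 2(61.86) = 123.7
Total out = 872.1 mol/min; y_C = 123.7 / 872.1 = 0.1419.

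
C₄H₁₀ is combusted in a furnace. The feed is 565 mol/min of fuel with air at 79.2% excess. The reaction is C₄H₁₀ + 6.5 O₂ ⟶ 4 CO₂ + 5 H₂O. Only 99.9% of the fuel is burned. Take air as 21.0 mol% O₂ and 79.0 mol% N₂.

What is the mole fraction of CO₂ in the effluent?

Stoichiometric O₂ = 6.5 × 565 = 3672 mol/min; O₂ fed = 3672 × 1.792 = 6581 mol/min.
N₂ fed = 6581 × 79/21 = 24760 mol/min.
Fuel reacted = 0.999 × 565 → ξ = 564.4 mol/min.
Outlet (n = n₀ + ν ξ):
  C₄H₁₀: 565 − 1(564.4) = 0.565
  O₂: 6581 − 6.5(564.4) = 2912
  N₂: 24760 (inert)
  CO₂: 0 + 4(564.4) = 2258
  H₂O: 0 + 5(564.4) = 2822
Total out = 32750 mol/min; y_CO₂ = 2258 / 32750 = 0.06894.

0.0689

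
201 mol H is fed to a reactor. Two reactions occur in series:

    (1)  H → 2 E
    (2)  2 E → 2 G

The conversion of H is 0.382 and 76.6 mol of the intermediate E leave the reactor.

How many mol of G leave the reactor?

77 mol

Conversion of H: H consumed = 1ξ₁ = 0.382 × 201 → ξ₁ = 76.78 mol.
E balance: n_E = 0 + 2ξ₁ − 2ξ₂ = 76.6 → ξ₂ = (2·76.78 − 76.6)/2 = 38.48 mol.
Outlet amounts (n = n₀ + Σ ν·ξ):
  H: 201 − 1(76.78) = 124.2
  E: 0 + 2(76.78) − 2(38.48) = 76.6
  G: 0 + 2(38.48) = 76.96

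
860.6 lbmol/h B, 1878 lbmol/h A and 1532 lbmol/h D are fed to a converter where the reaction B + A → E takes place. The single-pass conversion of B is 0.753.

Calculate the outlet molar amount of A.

1230 lbmol/h

B reacted = 0.753 × 860.6 = 648 lbmol/h; ν_B = −1, so ξ = 648/1 = 648 lbmol/h.
Outlet amounts (n = n₀ + ν ξ):
  B: 860.6 − 1(648) = 212.6
  A: 1878 − 1(648) = 1230
  E: 0 + 1(648) = 648
  D: 1532 (inert)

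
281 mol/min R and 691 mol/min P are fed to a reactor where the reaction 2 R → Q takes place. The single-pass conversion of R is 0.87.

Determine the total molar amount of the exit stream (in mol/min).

850 mol/min

R reacted = 0.87 × 281 = 244.5 mol/min; ν_R = −2, so ξ = 244.5/2 = 122.2 mol/min.
Outlet amounts (n = n₀ + ν ξ):
  R: 281 − 2(122.2) = 36.53
  Q: 0 + 1(122.2) = 122.2
  P: 691 (inert)
Total out = 36.53 + 122.2 + 691 = 849.8 mol/min.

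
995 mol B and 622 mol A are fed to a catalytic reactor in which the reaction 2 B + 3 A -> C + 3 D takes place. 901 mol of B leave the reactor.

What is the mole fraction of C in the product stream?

0.0299

For B: n = n₀ − 2ξ → 901 = 995 − 2ξ, giving ξ = 47 mol.
Outlet amounts (n = n₀ + ν ξ):
  B: 995 − 2(47) = 901
  A: 622 − 3(47) = 481
  C: 0 + 1(47) = 47
  D: 0 + 3(47) = 141
Total out = 1570 mol; y_C = 47 / 1570 = 0.02994.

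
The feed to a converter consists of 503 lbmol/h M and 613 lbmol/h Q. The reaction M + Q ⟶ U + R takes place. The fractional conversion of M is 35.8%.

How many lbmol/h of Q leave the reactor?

M reacted = 0.358 × 503 = 180.1 lbmol/h; ν_M = −1, so ξ = 180.1/1 = 180.1 lbmol/h.
Outlet amounts (n = n₀ + ν ξ):
  M: 503 − 1(180.1) = 322.9
  Q: 613 − 1(180.1) = 432.9
  U: 0 + 1(180.1) = 180.1
  R: 0 + 1(180.1) = 180.1

433 lbmol/h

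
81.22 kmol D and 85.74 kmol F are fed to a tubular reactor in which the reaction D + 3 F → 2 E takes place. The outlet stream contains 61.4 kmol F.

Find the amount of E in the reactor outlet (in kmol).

16.2 kmol

For F: n = n₀ − 3ξ → 61.4 = 85.74 − 3ξ, giving ξ = 8.113 kmol.
Outlet amounts (n = n₀ + ν ξ):
  D: 81.22 − 1(8.113) = 73.11
  F: 85.74 − 3(8.113) = 61.4
  E: 0 + 2(8.113) = 16.23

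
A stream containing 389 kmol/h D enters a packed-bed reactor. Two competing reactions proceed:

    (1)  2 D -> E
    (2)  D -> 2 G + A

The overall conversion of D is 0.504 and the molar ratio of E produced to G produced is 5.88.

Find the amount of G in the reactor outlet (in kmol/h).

Conversion of D: D consumed = 0.504 × 389 = 196.1 kmol/h = 2ξ₁ + 1ξ₂.
Selectivity: 1ξ₁ / (2ξ₂) = 5.88 → ξ₁ = 11.76 ξ₂.
Substitute: (2·11.76 + 1) ξ₂ = 196.1 → ξ₂ = 7.996 kmol/h, ξ₁ = 94.03 kmol/h.
Outlet amounts (n = n₀ + Σ ν·ξ):
  D: 389 − 2(94.03) − 1(7.996) = 192.9
  E: 0 + 1(94.03) = 94.03
  G: 0 + 2(7.996) = 15.99
  A: 0 + 1(7.996) = 7.996

16 kmol/h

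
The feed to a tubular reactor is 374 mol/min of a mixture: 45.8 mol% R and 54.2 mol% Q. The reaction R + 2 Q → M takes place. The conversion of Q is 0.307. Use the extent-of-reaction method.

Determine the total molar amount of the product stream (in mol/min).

Q reacted = 0.307 × 202.7 = 62.23 mol/min; ν_Q = −2, so ξ = 62.23/2 = 31.12 mol/min.
Outlet amounts (n = n₀ + ν ξ):
  R: 171.3 − 1(31.12) = 140.2
  Q: 202.7 − 2(31.12) = 140.5
  M: 0 + 1(31.12) = 31.12
Total out = 140.2 + 140.5 + 31.12 = 311.8 mol/min.

312 mol/min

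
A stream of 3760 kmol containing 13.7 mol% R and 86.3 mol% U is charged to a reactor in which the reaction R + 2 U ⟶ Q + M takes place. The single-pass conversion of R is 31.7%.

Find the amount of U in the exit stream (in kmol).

R reacted = 0.317 × 515.1 = 163.3 kmol; ν_R = −1, so ξ = 163.3/1 = 163.3 kmol.
Outlet amounts (n = n₀ + ν ξ):
  R: 515.1 − 1(163.3) = 351.8
  U: 3245 − 2(163.3) = 2918
  Q: 0 + 1(163.3) = 163.3
  M: 0 + 1(163.3) = 163.3

2920 kmol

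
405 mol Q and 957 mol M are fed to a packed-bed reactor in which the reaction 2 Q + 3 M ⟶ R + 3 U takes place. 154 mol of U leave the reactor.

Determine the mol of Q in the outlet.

For U: n = n₀ + 3ξ → 154 = 0 + 3ξ, giving ξ = 51.33 mol.
Outlet amounts (n = n₀ + ν ξ):
  Q: 405 − 2(51.33) = 302.3
  M: 957 − 3(51.33) = 803
  R: 0 + 1(51.33) = 51.33
  U: 0 + 3(51.33) = 154

302 mol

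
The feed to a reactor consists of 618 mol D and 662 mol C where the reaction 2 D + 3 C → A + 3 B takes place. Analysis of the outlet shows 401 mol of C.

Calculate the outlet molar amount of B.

261 mol

For C: n = n₀ − 3ξ → 401 = 662 − 3ξ, giving ξ = 87 mol.
Outlet amounts (n = n₀ + ν ξ):
  D: 618 − 2(87) = 444
  C: 662 − 3(87) = 401
  A: 0 + 1(87) = 87
  B: 0 + 3(87) = 261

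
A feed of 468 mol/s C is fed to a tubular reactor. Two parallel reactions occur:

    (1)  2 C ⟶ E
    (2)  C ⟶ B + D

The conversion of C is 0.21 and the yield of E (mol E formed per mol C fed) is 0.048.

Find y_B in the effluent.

Yield of E: 1ξ₁ / 468 = 0.048 → ξ₁ = 22.46 mol/s.
Conversion of C: 2ξ₁ + 1ξ₂ = 0.21 × 468 = 98.28 → ξ₂ = 53.35 mol/s.
Outlet amounts (n = n₀ + Σ ν·ξ):
  C: 468 − 2(22.46) − 1(53.35) = 369.7
  E: 0 + 1(22.46) = 22.46
  B: 0 + 1(53.35) = 53.35
  D: 0 + 1(53.35) = 53.35
Total out = 498.9 mol/s; y_B = 53.35 / 498.9 = 0.1069.

0.107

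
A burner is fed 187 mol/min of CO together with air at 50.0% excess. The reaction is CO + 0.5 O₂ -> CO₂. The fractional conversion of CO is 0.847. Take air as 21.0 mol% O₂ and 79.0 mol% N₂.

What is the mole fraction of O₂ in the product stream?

Stoichiometric O₂ = 0.5 × 187 = 93.5 mol/min; O₂ fed = 93.5 × 1.500 = 140.2 mol/min.
N₂ fed = 140.2 × 79/21 = 527.6 mol/min.
Fuel reacted = 0.847 × 187 → ξ = 158.4 mol/min.
Outlet (n = n₀ + ν ξ):
  CO: 187 − 1(158.4) = 28.61
  O₂: 140.2 − 0.5(158.4) = 61.06
  N₂: 527.6 (inert)
  CO₂: 0 + 1(158.4) = 158.4
Total out = 775.7 mol/min; y_O₂ = 61.06 / 775.7 = 0.07871.

0.0787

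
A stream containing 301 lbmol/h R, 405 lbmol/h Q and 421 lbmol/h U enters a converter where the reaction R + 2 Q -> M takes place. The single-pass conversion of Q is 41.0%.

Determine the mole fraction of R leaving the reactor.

0.227

Q reacted = 0.41 × 405 = 166 lbmol/h; ν_Q = −2, so ξ = 166/2 = 83.02 lbmol/h.
Outlet amounts (n = n₀ + ν ξ):
  R: 301 − 1(83.02) = 218
  Q: 405 − 2(83.02) = 239
  M: 0 + 1(83.02) = 83.02
  U: 421 (inert)
Total out = 961 lbmol/h; y_R = 218 / 961 = 0.2268.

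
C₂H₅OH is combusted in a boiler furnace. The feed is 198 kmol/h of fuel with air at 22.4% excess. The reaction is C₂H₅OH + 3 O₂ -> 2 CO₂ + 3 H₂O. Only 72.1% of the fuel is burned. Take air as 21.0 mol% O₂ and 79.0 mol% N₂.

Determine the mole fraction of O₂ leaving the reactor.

0.0786

Stoichiometric O₂ = 3 × 198 = 594 kmol/h; O₂ fed = 594 × 1.224 = 727.1 kmol/h.
N₂ fed = 727.1 × 79/21 = 2735 kmol/h.
Fuel reacted = 0.721 × 198 → ξ = 142.8 kmol/h.
Outlet (n = n₀ + ν ξ):
  C₂H₅OH: 198 − 1(142.8) = 55.24
  O₂: 727.1 − 3(142.8) = 298.8
  N₂: 2735 (inert)
  CO₂: 0 + 2(142.8) = 285.5
  H₂O: 0 + 3(142.8) = 428.3
Total out = 3803 kmol/h; y_O₂ = 298.8 / 3803 = 0.07857.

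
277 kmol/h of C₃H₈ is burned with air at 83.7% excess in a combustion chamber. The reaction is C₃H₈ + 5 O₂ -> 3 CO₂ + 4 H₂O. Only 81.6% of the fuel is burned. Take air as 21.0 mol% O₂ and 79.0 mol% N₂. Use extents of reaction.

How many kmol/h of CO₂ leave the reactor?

678 kmol/h

Stoichiometric O₂ = 5 × 277 = 1385 kmol/h; O₂ fed = 1385 × 1.837 = 2544 kmol/h.
N₂ fed = 2544 × 79/21 = 9571 kmol/h.
Fuel reacted = 0.816 × 277 → ξ = 226 kmol/h.
Outlet (n = n₀ + ν ξ):
  C₃H₈: 277 − 1(226) = 50.97
  O₂: 2544 − 5(226) = 1414
  N₂: 9571 (inert)
  CO₂: 0 + 3(226) = 678.1
  H₂O: 0 + 4(226) = 904.1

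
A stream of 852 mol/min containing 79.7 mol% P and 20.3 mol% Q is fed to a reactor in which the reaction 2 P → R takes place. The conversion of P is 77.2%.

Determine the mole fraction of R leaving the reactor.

P reacted = 0.772 × 679 = 524.2 mol/min; ν_P = −2, so ξ = 524.2/2 = 262.1 mol/min.
Outlet amounts (n = n₀ + ν ξ):
  P: 679 − 2(262.1) = 154.8
  R: 0 + 1(262.1) = 262.1
  Q: 173 (inert)
Total out = 589.9 mol/min; y_R = 262.1 / 589.9 = 0.4443.

0.444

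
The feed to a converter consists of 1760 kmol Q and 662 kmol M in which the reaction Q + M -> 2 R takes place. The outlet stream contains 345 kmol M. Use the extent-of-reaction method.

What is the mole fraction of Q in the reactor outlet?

0.596

For M: n = n₀ − 1ξ → 345 = 662 − 1ξ, giving ξ = 317 kmol.
Outlet amounts (n = n₀ + ν ξ):
  Q: 1760 − 1(317) = 1443
  M: 662 − 1(317) = 345
  R: 0 + 2(317) = 634
Total out = 2422 kmol; y_Q = 1443 / 2422 = 0.5958.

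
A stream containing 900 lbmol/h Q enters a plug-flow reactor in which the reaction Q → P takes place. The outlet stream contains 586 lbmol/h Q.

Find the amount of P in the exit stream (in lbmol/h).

314 lbmol/h

For Q: n = n₀ − 1ξ → 586 = 900 − 1ξ, giving ξ = 314 lbmol/h.
Outlet amounts (n = n₀ + ν ξ):
  Q: 900 − 1(314) = 586
  P: 0 + 1(314) = 314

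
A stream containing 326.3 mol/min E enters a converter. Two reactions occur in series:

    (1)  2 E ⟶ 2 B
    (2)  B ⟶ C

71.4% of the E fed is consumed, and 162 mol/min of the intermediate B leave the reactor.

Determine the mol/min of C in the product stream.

Conversion of E: E consumed = 2ξ₁ = 0.714 × 326.3 → ξ₁ = 116.5 mol/min.
B balance: n_B = 0 + 2ξ₁ − 1ξ₂ = 162 → ξ₂ = (2·116.5 − 162)/1 = 70.98 mol/min.
Outlet amounts (n = n₀ + Σ ν·ξ):
  E: 326.3 − 2(116.5) = 93.32
  B: 0 + 2(116.5) − 1(70.98) = 162
  C: 0 + 1(70.98) = 70.98

71 mol/min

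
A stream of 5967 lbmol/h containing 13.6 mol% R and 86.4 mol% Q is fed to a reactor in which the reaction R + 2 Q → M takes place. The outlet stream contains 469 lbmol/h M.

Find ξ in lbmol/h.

ξ = 469 lbmol/h

For M: n = n₀ + 1ξ → 469 = 0 + 1ξ, giving ξ = 469 lbmol/h.
Outlet amounts (n = n₀ + ν ξ):
  R: 811.5 − 1(469) = 342.5
  Q: 5155 − 2(469) = 4217
  M: 0 + 1(469) = 469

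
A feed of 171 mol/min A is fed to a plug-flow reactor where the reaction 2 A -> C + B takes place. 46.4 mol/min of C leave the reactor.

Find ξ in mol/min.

For C: n = n₀ + 1ξ → 46.4 = 0 + 1ξ, giving ξ = 46.4 mol/min.
Outlet amounts (n = n₀ + ν ξ):
  A: 171 − 2(46.4) = 78.2
  C: 0 + 1(46.4) = 46.4
  B: 0 + 1(46.4) = 46.4

ξ = 46.4 mol/min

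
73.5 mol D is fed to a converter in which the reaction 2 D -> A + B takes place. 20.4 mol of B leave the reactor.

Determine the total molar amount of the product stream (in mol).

For B: n = n₀ + 1ξ → 20.4 = 0 + 1ξ, giving ξ = 20.4 mol.
Outlet amounts (n = n₀ + ν ξ):
  D: 73.5 − 2(20.4) = 32.7
  A: 0 + 1(20.4) = 20.4
  B: 0 + 1(20.4) = 20.4
Total out = 32.7 + 20.4 + 20.4 = 73.5 mol.

73.5 mol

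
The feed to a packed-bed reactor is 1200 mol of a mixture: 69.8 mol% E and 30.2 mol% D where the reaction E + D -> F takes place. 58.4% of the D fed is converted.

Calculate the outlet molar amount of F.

D reacted = 0.584 × 362.4 = 211.6 mol; ν_D = −1, so ξ = 211.6/1 = 211.6 mol.
Outlet amounts (n = n₀ + ν ξ):
  E: 837.6 − 1(211.6) = 626
  D: 362.4 − 1(211.6) = 150.8
  F: 0 + 1(211.6) = 211.6

212 mol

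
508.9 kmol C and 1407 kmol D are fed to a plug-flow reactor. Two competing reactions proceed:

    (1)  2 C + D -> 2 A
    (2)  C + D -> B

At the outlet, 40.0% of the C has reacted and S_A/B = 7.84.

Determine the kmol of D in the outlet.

1290 kmol

Conversion of C: C consumed = 0.4 × 508.9 = 203.6 kmol = 2ξ₁ + 1ξ₂.
Selectivity: 2ξ₁ / (1ξ₂) = 7.84 → ξ₁ = 3.92 ξ₂.
Substitute: (2·3.92 + 1) ξ₂ = 203.6 → ξ₂ = 23.03 kmol, ξ₁ = 90.27 kmol.
Outlet amounts (n = n₀ + Σ ν·ξ):
  C: 508.9 − 2(90.27) − 1(23.03) = 305.3
  D: 1407 − 1(90.27) − 1(23.03) = 1294
  A: 0 + 2(90.27) = 180.5
  B: 0 + 1(23.03) = 23.03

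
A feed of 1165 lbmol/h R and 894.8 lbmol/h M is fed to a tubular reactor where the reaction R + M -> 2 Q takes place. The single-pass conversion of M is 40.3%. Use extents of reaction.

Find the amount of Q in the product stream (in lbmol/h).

721 lbmol/h

M reacted = 0.403 × 894.8 = 360.6 lbmol/h; ν_M = −1, so ξ = 360.6/1 = 360.6 lbmol/h.
Outlet amounts (n = n₀ + ν ξ):
  R: 1165 − 1(360.6) = 804.4
  M: 894.8 − 1(360.6) = 534.2
  Q: 0 + 2(360.6) = 721.2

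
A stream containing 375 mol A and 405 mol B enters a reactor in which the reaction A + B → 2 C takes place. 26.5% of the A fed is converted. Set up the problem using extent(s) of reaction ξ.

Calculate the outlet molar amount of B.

306 mol

A reacted = 0.265 × 375 = 99.38 mol; ν_A = −1, so ξ = 99.38/1 = 99.38 mol.
Outlet amounts (n = n₀ + ν ξ):
  A: 375 − 1(99.38) = 275.6
  B: 405 − 1(99.38) = 305.6
  C: 0 + 2(99.38) = 198.8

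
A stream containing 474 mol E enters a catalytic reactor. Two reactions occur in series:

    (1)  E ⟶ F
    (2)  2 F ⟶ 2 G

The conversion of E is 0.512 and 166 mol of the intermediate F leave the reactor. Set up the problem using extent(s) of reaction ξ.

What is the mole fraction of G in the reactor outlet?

0.162

Conversion of E: E consumed = 1ξ₁ = 0.512 × 474 → ξ₁ = 242.7 mol.
F balance: n_F = 0 + 1ξ₁ − 2ξ₂ = 166 → ξ₂ = (1·242.7 − 166)/2 = 38.34 mol.
Outlet amounts (n = n₀ + Σ ν·ξ):
  E: 474 − 1(242.7) = 231.3
  F: 0 + 1(242.7) − 2(38.34) = 166
  G: 0 + 2(38.34) = 76.69
Total out = 474 mol; y_G = 76.69 / 474 = 0.1618.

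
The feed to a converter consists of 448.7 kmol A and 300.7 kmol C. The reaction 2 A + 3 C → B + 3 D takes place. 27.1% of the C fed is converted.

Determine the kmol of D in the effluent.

C reacted = 0.271 × 300.7 = 81.49 kmol; ν_C = −3, so ξ = 81.49/3 = 27.16 kmol.
Outlet amounts (n = n₀ + ν ξ):
  A: 448.7 − 2(27.16) = 394.4
  C: 300.7 − 3(27.16) = 219.2
  B: 0 + 1(27.16) = 27.16
  D: 0 + 3(27.16) = 81.49

81.5 kmol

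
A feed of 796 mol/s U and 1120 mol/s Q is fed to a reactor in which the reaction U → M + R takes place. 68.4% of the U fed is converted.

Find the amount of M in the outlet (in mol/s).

U reacted = 0.684 × 796 = 544.5 mol/s; ν_U = −1, so ξ = 544.5/1 = 544.5 mol/s.
Outlet amounts (n = n₀ + ν ξ):
  U: 796 − 1(544.5) = 251.5
  M: 0 + 1(544.5) = 544.5
  R: 0 + 1(544.5) = 544.5
  Q: 1120 (inert)

544 mol/s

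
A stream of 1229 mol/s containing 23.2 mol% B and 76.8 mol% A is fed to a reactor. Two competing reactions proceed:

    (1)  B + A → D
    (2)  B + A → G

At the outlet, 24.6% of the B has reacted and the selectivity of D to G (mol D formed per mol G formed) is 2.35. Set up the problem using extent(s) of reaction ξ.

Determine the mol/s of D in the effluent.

Conversion of B: B consumed = 0.246 × 285.1 = 70.14 mol/s = 1ξ₁ + 1ξ₂.
Selectivity: 1ξ₁ / (1ξ₂) = 2.35 → ξ₁ = 2.35 ξ₂.
Substitute: (1·2.35 + 1) ξ₂ = 70.14 → ξ₂ = 20.94 mol/s, ξ₁ = 49.2 mol/s.
Outlet amounts (n = n₀ + Σ ν·ξ):
  B: 285.1 − 1(49.2) − 1(20.94) = 215
  A: 943.9 − 1(49.2) − 1(20.94) = 873.7
  D: 0 + 1(49.2) = 49.2
  G: 0 + 1(20.94) = 20.94

49.2 mol/s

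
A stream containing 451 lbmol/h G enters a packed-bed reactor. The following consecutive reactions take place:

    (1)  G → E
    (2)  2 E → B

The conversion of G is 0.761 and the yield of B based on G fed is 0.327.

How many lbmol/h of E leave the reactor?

Conversion of G: G consumed = 1ξ₁ = 0.761 × 451 → ξ₁ = 343.2 lbmol/h.
Yield of B: 1ξ₂ / 451 = 0.327 → ξ₂ = 147.5 lbmol/h.
Outlet amounts (n = n₀ + Σ ν·ξ):
  G: 451 − 1(343.2) = 107.8
  E: 0 + 1(343.2) − 2(147.5) = 48.26
  B: 0 + 1(147.5) = 147.5

48.3 lbmol/h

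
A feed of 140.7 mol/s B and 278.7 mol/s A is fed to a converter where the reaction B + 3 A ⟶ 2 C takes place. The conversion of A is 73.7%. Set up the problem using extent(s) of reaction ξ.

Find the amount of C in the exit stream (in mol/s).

137 mol/s

A reacted = 0.737 × 278.7 = 205.4 mol/s; ν_A = −3, so ξ = 205.4/3 = 68.47 mol/s.
Outlet amounts (n = n₀ + ν ξ):
  B: 140.7 − 1(68.47) = 72.23
  A: 278.7 − 3(68.47) = 73.3
  C: 0 + 2(68.47) = 136.9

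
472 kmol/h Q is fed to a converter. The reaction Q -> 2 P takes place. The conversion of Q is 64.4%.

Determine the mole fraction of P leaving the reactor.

Q reacted = 0.644 × 472 = 304 kmol/h; ν_Q = −1, so ξ = 304/1 = 304 kmol/h.
Outlet amounts (n = n₀ + ν ξ):
  Q: 472 − 1(304) = 168
  P: 0 + 2(304) = 607.9
Total out = 776 kmol/h; y_P = 607.9 / 776 = 0.7835.

0.783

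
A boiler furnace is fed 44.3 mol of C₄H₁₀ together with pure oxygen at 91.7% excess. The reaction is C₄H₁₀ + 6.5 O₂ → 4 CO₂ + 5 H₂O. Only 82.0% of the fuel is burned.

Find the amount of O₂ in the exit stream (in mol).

316 mol

Stoichiometric O₂ = 6.5 × 44.3 = 287.9 mol; O₂ fed = 287.9 × 1.917 = 552 mol.
Fuel reacted = 0.82 × 44.3 → ξ = 36.33 mol.
Outlet (n = n₀ + ν ξ):
  C₄H₁₀: 44.3 − 1(36.33) = 7.974
  O₂: 552 − 6.5(36.33) = 315.9
  CO₂: 0 + 4(36.33) = 145.3
  H₂O: 0 + 5(36.33) = 181.6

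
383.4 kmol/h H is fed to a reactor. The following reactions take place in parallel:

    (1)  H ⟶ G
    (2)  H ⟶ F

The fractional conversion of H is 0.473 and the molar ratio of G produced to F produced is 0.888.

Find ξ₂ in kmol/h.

Conversion of H: H consumed = 0.473 × 383.4 = 181.3 kmol/h = 1ξ₁ + 1ξ₂.
Selectivity: 1ξ₁ / (1ξ₂) = 0.888 → ξ₁ = 0.888 ξ₂.
Substitute: (1·0.888 + 1) ξ₂ = 181.3 → ξ₂ = 96.05 kmol/h, ξ₁ = 85.3 kmol/h.
Outlet amounts (n = n₀ + Σ ν·ξ):
  H: 383.4 − 1(85.3) − 1(96.05) = 202.1
  G: 0 + 1(85.3) = 85.3
  F: 0 + 1(96.05) = 96.05

ξ₂ = 96.1 kmol/h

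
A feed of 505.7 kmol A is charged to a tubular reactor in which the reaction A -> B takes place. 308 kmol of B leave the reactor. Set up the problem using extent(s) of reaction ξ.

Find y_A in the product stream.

0.391

For B: n = n₀ + 1ξ → 308 = 0 + 1ξ, giving ξ = 308 kmol.
Outlet amounts (n = n₀ + ν ξ):
  A: 505.7 − 1(308) = 197.7
  B: 0 + 1(308) = 308
Total out = 505.7 kmol; y_A = 197.7 / 505.7 = 0.3909.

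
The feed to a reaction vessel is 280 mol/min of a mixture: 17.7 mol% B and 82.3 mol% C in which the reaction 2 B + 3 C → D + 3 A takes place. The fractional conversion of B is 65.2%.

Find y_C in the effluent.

B reacted = 0.652 × 49.56 = 32.31 mol/min; ν_B = −2, so ξ = 32.31/2 = 16.16 mol/min.
Outlet amounts (n = n₀ + ν ξ):
  B: 49.56 − 2(16.16) = 17.25
  C: 230.4 − 3(16.16) = 182
  D: 0 + 1(16.16) = 16.16
  A: 0 + 3(16.16) = 48.47
Total out = 263.8 mol/min; y_C = 182 / 263.8 = 0.6897.

0.69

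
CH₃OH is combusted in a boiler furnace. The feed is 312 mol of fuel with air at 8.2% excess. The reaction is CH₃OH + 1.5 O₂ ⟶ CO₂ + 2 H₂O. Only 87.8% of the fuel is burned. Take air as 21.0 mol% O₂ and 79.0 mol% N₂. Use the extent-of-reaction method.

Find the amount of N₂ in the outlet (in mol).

Stoichiometric O₂ = 1.5 × 312 = 468 mol; O₂ fed = 468 × 1.082 = 506.4 mol.
N₂ fed = 506.4 × 79/21 = 1905 mol.
Fuel reacted = 0.878 × 312 → ξ = 273.9 mol.
Outlet (n = n₀ + ν ξ):
  CH₃OH: 312 − 1(273.9) = 38.06
  O₂: 506.4 − 1.5(273.9) = 95.47
  N₂: 1905 (inert)
  CO₂: 0 + 1(273.9) = 273.9
  H₂O: 0 + 2(273.9) = 547.9

1900 mol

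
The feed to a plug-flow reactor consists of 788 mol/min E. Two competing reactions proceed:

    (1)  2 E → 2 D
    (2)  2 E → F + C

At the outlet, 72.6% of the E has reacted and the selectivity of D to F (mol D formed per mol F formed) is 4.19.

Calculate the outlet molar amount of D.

387 mol/min

Conversion of E: E consumed = 0.726 × 788 = 572.1 mol/min = 2ξ₁ + 2ξ₂.
Selectivity: 2ξ₁ / (1ξ₂) = 4.19 → ξ₁ = 2.095 ξ₂.
Substitute: (2·2.095 + 2) ξ₂ = 572.1 → ξ₂ = 92.42 mol/min, ξ₁ = 193.6 mol/min.
Outlet amounts (n = n₀ + Σ ν·ξ):
  E: 788 − 2(193.6) − 2(92.42) = 215.9
  D: 0 + 2(193.6) = 387.2
  F: 0 + 1(92.42) = 92.42
  C: 0 + 1(92.42) = 92.42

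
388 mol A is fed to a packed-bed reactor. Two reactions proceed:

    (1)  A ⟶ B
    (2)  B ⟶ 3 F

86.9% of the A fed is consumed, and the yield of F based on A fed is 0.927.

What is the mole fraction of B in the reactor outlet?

Conversion of A: A consumed = 1ξ₁ = 0.869 × 388 → ξ₁ = 337.2 mol.
Yield of F: 3ξ₂ / 388 = 0.927 → ξ₂ = 119.9 mol.
Outlet amounts (n = n₀ + Σ ν·ξ):
  A: 388 − 1(337.2) = 50.83
  B: 0 + 1(337.2) − 1(119.9) = 217.3
  F: 0 + 3(119.9) = 359.7
Total out = 627.8 mol; y_B = 217.3 / 627.8 = 0.3461.

0.346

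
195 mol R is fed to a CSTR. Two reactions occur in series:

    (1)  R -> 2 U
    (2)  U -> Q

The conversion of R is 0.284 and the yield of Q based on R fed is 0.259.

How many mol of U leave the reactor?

60.3 mol

Conversion of R: R consumed = 1ξ₁ = 0.284 × 195 → ξ₁ = 55.38 mol.
Yield of Q: 1ξ₂ / 195 = 0.259 → ξ₂ = 50.51 mol.
Outlet amounts (n = n₀ + Σ ν·ξ):
  R: 195 − 1(55.38) = 139.6
  U: 0 + 2(55.38) − 1(50.51) = 60.25
  Q: 0 + 1(50.51) = 50.51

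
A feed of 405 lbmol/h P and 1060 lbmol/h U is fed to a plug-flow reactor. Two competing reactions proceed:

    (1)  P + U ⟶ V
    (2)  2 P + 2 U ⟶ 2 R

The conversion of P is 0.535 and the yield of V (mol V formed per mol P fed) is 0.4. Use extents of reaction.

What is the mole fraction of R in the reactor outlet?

0.0438

Yield of V: 1ξ₁ / 405 = 0.4 → ξ₁ = 162 lbmol/h.
Conversion of P: 1ξ₁ + 2ξ₂ = 0.535 × 405 = 216.7 → ξ₂ = 27.34 lbmol/h.
Outlet amounts (n = n₀ + Σ ν·ξ):
  P: 405 − 1(162) − 2(27.34) = 188.3
  U: 1060 − 1(162) − 2(27.34) = 843.3
  V: 0 + 1(162) = 162
  R: 0 + 2(27.34) = 54.68
Total out = 1248 lbmol/h; y_R = 54.68 / 1248 = 0.0438.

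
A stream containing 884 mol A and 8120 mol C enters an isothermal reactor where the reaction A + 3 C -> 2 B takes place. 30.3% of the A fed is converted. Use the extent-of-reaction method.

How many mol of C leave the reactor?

7320 mol

A reacted = 0.303 × 884 = 267.9 mol; ν_A = −1, so ξ = 267.9/1 = 267.9 mol.
Outlet amounts (n = n₀ + ν ξ):
  A: 884 − 1(267.9) = 616.1
  C: 8120 − 3(267.9) = 7316
  B: 0 + 2(267.9) = 535.7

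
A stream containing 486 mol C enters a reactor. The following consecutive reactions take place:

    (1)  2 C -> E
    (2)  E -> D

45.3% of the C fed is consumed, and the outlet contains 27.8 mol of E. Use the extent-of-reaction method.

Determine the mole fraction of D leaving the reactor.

0.219

Conversion of C: C consumed = 2ξ₁ = 0.453 × 486 → ξ₁ = 110.1 mol.
E balance: n_E = 0 + 1ξ₁ − 1ξ₂ = 27.8 → ξ₂ = (1·110.1 − 27.8)/1 = 82.28 mol.
Outlet amounts (n = n₀ + Σ ν·ξ):
  C: 486 − 2(110.1) = 265.8
  E: 0 + 1(110.1) − 1(82.28) = 27.8
  D: 0 + 1(82.28) = 82.28
Total out = 375.9 mol; y_D = 82.28 / 375.9 = 0.2189.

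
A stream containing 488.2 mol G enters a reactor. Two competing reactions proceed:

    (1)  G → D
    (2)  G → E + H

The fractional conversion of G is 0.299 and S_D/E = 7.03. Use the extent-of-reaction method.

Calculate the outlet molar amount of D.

128 mol

Conversion of G: G consumed = 0.299 × 488.2 = 146 mol = 1ξ₁ + 1ξ₂.
Selectivity: 1ξ₁ / (1ξ₂) = 7.03 → ξ₁ = 7.03 ξ₂.
Substitute: (1·7.03 + 1) ξ₂ = 146 → ξ₂ = 18.18 mol, ξ₁ = 127.8 mol.
Outlet amounts (n = n₀ + Σ ν·ξ):
  G: 488.2 − 1(127.8) − 1(18.18) = 342.2
  D: 0 + 1(127.8) = 127.8
  E: 0 + 1(18.18) = 18.18
  H: 0 + 1(18.18) = 18.18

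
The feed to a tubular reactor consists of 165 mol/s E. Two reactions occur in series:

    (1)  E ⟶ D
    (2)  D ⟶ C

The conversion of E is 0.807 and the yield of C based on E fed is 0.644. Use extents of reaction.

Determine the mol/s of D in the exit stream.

26.9 mol/s

Conversion of E: E consumed = 1ξ₁ = 0.807 × 165 → ξ₁ = 133.2 mol/s.
Yield of C: 1ξ₂ / 165 = 0.644 → ξ₂ = 106.3 mol/s.
Outlet amounts (n = n₀ + Σ ν·ξ):
  E: 165 − 1(133.2) = 31.84
  D: 0 + 1(133.2) − 1(106.3) = 26.89
  C: 0 + 1(106.3) = 106.3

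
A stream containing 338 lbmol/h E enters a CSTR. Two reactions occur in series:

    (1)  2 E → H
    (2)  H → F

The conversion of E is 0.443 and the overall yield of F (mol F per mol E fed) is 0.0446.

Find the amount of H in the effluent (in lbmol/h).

59.8 lbmol/h

Conversion of E: E consumed = 2ξ₁ = 0.443 × 338 → ξ₁ = 74.87 lbmol/h.
Yield of F: 1ξ₂ / 338 = 0.0446 → ξ₂ = 15.07 lbmol/h.
Outlet amounts (n = n₀ + Σ ν·ξ):
  E: 338 − 2(74.87) = 188.3
  H: 0 + 1(74.87) − 1(15.07) = 59.79
  F: 0 + 1(15.07) = 15.07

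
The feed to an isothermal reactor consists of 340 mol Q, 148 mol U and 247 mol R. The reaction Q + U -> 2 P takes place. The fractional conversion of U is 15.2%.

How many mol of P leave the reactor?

U reacted = 0.152 × 148 = 22.5 mol; ν_U = −1, so ξ = 22.5/1 = 22.5 mol.
Outlet amounts (n = n₀ + ν ξ):
  Q: 340 − 1(22.5) = 317.5
  U: 148 − 1(22.5) = 125.5
  P: 0 + 2(22.5) = 44.99
  R: 247 (inert)

45 mol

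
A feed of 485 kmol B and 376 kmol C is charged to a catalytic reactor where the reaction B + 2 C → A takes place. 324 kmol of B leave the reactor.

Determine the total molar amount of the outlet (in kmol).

For B: n = n₀ − 1ξ → 324 = 485 − 1ξ, giving ξ = 161 kmol.
Outlet amounts (n = n₀ + ν ξ):
  B: 485 − 1(161) = 324
  C: 376 − 2(161) = 54
  A: 0 + 1(161) = 161
Total out = 324 + 54 + 161 = 539 kmol.

539 kmol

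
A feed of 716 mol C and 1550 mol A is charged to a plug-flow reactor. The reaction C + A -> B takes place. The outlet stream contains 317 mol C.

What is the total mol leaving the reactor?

1870 mol

For C: n = n₀ − 1ξ → 317 = 716 − 1ξ, giving ξ = 399 mol.
Outlet amounts (n = n₀ + ν ξ):
  C: 716 − 1(399) = 317
  A: 1550 − 1(399) = 1151
  B: 0 + 1(399) = 399
Total out = 317 + 1151 + 399 = 1867 mol.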